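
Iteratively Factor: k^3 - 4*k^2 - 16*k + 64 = (k + 4)*(k^2 - 8*k + 16) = (k - 4)*(k + 4)*(k - 4)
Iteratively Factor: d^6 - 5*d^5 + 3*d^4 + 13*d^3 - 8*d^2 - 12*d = (d + 1)*(d^5 - 6*d^4 + 9*d^3 + 4*d^2 - 12*d) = d*(d + 1)*(d^4 - 6*d^3 + 9*d^2 + 4*d - 12) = d*(d - 3)*(d + 1)*(d^3 - 3*d^2 + 4) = d*(d - 3)*(d - 2)*(d + 1)*(d^2 - d - 2) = d*(d - 3)*(d - 2)*(d + 1)^2*(d - 2)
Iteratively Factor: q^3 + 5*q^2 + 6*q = (q)*(q^2 + 5*q + 6) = q*(q + 3)*(q + 2)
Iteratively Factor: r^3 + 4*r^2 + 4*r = (r)*(r^2 + 4*r + 4) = r*(r + 2)*(r + 2)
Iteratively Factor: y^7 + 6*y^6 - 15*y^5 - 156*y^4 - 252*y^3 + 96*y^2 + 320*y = (y - 1)*(y^6 + 7*y^5 - 8*y^4 - 164*y^3 - 416*y^2 - 320*y) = y*(y - 1)*(y^5 + 7*y^4 - 8*y^3 - 164*y^2 - 416*y - 320) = y*(y - 5)*(y - 1)*(y^4 + 12*y^3 + 52*y^2 + 96*y + 64) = y*(y - 5)*(y - 1)*(y + 2)*(y^3 + 10*y^2 + 32*y + 32) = y*(y - 5)*(y - 1)*(y + 2)*(y + 4)*(y^2 + 6*y + 8) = y*(y - 5)*(y - 1)*(y + 2)*(y + 4)^2*(y + 2)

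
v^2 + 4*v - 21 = (v - 3)*(v + 7)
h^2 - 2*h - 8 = (h - 4)*(h + 2)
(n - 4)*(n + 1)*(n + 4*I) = n^3 - 3*n^2 + 4*I*n^2 - 4*n - 12*I*n - 16*I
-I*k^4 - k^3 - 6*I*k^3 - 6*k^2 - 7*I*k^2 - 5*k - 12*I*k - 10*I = (k + 5)*(k - 2*I)*(k + I)*(-I*k - I)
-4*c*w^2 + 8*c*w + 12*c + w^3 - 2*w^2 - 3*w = (-4*c + w)*(w - 3)*(w + 1)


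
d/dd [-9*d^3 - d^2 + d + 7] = -27*d^2 - 2*d + 1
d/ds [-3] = 0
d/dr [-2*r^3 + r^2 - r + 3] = -6*r^2 + 2*r - 1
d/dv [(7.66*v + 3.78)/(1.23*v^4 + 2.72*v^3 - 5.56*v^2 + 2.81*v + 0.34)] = (-28.2654*v^4 - 60.268*v^3 + 11.7448*v^2 + 42.0336*v - 8.0174)/(1.5129*v^8 + 6.6912*v^7 - 6.2792*v^6 - 23.3338*v^5 + 47.0364*v^4 - 29.3976*v^3 + 4.1153*v^2 + 1.9108*v + 0.1156)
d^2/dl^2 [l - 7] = 0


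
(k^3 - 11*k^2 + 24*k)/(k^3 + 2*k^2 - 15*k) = (k - 8)/(k + 5)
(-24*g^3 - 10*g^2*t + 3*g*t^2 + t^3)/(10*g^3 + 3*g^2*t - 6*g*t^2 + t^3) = (-24*g^3 - 10*g^2*t + 3*g*t^2 + t^3)/(10*g^3 + 3*g^2*t - 6*g*t^2 + t^3)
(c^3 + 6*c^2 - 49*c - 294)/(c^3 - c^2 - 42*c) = (c + 7)/c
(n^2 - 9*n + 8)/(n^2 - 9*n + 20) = (n^2 - 9*n + 8)/(n^2 - 9*n + 20)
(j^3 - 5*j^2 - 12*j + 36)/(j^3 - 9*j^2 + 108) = (j - 2)/(j - 6)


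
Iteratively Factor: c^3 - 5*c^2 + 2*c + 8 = (c - 2)*(c^2 - 3*c - 4) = (c - 4)*(c - 2)*(c + 1)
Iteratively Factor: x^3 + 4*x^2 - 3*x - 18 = (x + 3)*(x^2 + x - 6) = (x - 2)*(x + 3)*(x + 3)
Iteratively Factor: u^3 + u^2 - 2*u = (u + 2)*(u^2 - u) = u*(u + 2)*(u - 1)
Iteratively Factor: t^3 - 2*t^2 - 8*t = (t)*(t^2 - 2*t - 8) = t*(t - 4)*(t + 2)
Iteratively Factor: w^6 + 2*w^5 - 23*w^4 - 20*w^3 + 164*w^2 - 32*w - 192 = (w + 4)*(w^5 - 2*w^4 - 15*w^3 + 40*w^2 + 4*w - 48) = (w - 3)*(w + 4)*(w^4 + w^3 - 12*w^2 + 4*w + 16) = (w - 3)*(w - 2)*(w + 4)*(w^3 + 3*w^2 - 6*w - 8) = (w - 3)*(w - 2)*(w + 1)*(w + 4)*(w^2 + 2*w - 8) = (w - 3)*(w - 2)*(w + 1)*(w + 4)^2*(w - 2)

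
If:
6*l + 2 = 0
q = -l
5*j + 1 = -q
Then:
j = -4/15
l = -1/3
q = 1/3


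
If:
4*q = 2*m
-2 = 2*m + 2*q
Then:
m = -2/3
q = -1/3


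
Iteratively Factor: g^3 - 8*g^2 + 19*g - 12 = (g - 1)*(g^2 - 7*g + 12) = (g - 4)*(g - 1)*(g - 3)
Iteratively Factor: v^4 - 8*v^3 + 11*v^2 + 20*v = (v)*(v^3 - 8*v^2 + 11*v + 20) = v*(v + 1)*(v^2 - 9*v + 20) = v*(v - 4)*(v + 1)*(v - 5)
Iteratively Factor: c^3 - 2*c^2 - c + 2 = (c - 2)*(c^2 - 1) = (c - 2)*(c + 1)*(c - 1)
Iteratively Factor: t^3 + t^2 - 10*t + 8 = (t - 2)*(t^2 + 3*t - 4) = (t - 2)*(t + 4)*(t - 1)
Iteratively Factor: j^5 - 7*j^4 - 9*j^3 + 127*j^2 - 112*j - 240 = (j + 4)*(j^4 - 11*j^3 + 35*j^2 - 13*j - 60) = (j + 1)*(j + 4)*(j^3 - 12*j^2 + 47*j - 60) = (j - 5)*(j + 1)*(j + 4)*(j^2 - 7*j + 12) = (j - 5)*(j - 4)*(j + 1)*(j + 4)*(j - 3)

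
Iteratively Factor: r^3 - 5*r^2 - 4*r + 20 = (r - 5)*(r^2 - 4) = (r - 5)*(r - 2)*(r + 2)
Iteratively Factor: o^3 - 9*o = (o - 3)*(o^2 + 3*o) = o*(o - 3)*(o + 3)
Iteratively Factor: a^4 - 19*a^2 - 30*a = (a + 2)*(a^3 - 2*a^2 - 15*a) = a*(a + 2)*(a^2 - 2*a - 15) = a*(a + 2)*(a + 3)*(a - 5)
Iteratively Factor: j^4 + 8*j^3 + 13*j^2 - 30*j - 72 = (j + 4)*(j^3 + 4*j^2 - 3*j - 18) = (j + 3)*(j + 4)*(j^2 + j - 6) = (j - 2)*(j + 3)*(j + 4)*(j + 3)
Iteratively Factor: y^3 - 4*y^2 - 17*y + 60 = (y - 5)*(y^2 + y - 12) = (y - 5)*(y + 4)*(y - 3)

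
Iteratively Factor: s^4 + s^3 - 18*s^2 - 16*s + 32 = (s + 4)*(s^3 - 3*s^2 - 6*s + 8) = (s - 4)*(s + 4)*(s^2 + s - 2) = (s - 4)*(s - 1)*(s + 4)*(s + 2)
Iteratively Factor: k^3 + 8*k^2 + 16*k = (k + 4)*(k^2 + 4*k) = (k + 4)^2*(k)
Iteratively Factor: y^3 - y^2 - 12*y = (y - 4)*(y^2 + 3*y) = y*(y - 4)*(y + 3)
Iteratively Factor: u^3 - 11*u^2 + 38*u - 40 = (u - 2)*(u^2 - 9*u + 20) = (u - 4)*(u - 2)*(u - 5)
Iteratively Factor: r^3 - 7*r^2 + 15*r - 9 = (r - 1)*(r^2 - 6*r + 9) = (r - 3)*(r - 1)*(r - 3)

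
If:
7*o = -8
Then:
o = -8/7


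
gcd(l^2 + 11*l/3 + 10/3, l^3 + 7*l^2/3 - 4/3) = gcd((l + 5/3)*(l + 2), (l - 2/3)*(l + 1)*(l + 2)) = l + 2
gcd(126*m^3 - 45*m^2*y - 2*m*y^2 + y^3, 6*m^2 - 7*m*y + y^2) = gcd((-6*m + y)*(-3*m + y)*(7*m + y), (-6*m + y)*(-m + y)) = -6*m + y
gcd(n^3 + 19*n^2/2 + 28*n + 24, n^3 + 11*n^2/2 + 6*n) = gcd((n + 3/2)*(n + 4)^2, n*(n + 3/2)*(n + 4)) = n^2 + 11*n/2 + 6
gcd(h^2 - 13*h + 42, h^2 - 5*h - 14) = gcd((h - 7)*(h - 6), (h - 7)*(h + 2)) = h - 7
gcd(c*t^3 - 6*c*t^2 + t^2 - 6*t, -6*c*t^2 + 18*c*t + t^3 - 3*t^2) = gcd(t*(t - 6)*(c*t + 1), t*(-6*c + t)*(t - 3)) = t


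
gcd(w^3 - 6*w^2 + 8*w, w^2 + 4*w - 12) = w - 2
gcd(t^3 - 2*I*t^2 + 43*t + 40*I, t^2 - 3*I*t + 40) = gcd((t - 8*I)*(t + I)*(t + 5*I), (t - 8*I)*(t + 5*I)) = t^2 - 3*I*t + 40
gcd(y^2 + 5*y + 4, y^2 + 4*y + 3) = y + 1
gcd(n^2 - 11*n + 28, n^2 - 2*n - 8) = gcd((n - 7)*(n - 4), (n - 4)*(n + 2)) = n - 4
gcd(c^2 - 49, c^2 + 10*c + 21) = c + 7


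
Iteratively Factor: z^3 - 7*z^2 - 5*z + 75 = (z + 3)*(z^2 - 10*z + 25) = (z - 5)*(z + 3)*(z - 5)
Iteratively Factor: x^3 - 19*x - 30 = (x - 5)*(x^2 + 5*x + 6) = (x - 5)*(x + 3)*(x + 2)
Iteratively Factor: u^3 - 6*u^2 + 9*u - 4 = (u - 1)*(u^2 - 5*u + 4) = (u - 4)*(u - 1)*(u - 1)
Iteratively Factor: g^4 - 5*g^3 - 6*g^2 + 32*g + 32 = (g + 1)*(g^3 - 6*g^2 + 32) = (g - 4)*(g + 1)*(g^2 - 2*g - 8) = (g - 4)*(g + 1)*(g + 2)*(g - 4)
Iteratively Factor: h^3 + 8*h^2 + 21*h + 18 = (h + 3)*(h^2 + 5*h + 6) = (h + 2)*(h + 3)*(h + 3)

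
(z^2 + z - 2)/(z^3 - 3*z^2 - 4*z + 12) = (z - 1)/(z^2 - 5*z + 6)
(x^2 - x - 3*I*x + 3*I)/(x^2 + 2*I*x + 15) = (x - 1)/(x + 5*I)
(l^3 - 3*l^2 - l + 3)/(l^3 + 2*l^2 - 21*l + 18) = (l + 1)/(l + 6)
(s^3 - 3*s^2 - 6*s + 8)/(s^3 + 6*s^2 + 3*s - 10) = (s - 4)/(s + 5)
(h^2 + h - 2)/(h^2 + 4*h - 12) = (h^2 + h - 2)/(h^2 + 4*h - 12)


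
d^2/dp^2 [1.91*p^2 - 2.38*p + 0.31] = 3.82000000000000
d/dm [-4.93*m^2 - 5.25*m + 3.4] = -9.86*m - 5.25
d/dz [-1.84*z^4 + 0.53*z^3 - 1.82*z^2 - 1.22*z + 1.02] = -7.36*z^3 + 1.59*z^2 - 3.64*z - 1.22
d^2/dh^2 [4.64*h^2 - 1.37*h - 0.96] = 9.28000000000000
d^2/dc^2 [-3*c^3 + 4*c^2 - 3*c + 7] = 8 - 18*c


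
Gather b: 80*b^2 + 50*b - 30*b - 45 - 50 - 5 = 80*b^2 + 20*b - 100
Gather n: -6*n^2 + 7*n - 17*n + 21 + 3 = -6*n^2 - 10*n + 24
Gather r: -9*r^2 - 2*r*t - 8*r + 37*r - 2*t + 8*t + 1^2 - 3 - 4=-9*r^2 + r*(29 - 2*t) + 6*t - 6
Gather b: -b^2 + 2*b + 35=-b^2 + 2*b + 35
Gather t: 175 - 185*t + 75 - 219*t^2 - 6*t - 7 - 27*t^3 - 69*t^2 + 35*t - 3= -27*t^3 - 288*t^2 - 156*t + 240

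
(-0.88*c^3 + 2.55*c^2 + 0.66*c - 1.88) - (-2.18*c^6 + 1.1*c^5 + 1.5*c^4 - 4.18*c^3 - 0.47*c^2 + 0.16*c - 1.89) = 2.18*c^6 - 1.1*c^5 - 1.5*c^4 + 3.3*c^3 + 3.02*c^2 + 0.5*c + 0.01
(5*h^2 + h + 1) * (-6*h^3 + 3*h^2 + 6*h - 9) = -30*h^5 + 9*h^4 + 27*h^3 - 36*h^2 - 3*h - 9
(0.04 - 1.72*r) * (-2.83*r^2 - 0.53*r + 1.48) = 4.8676*r^3 + 0.7984*r^2 - 2.5668*r + 0.0592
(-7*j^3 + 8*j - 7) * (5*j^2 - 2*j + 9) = -35*j^5 + 14*j^4 - 23*j^3 - 51*j^2 + 86*j - 63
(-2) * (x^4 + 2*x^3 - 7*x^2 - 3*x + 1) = -2*x^4 - 4*x^3 + 14*x^2 + 6*x - 2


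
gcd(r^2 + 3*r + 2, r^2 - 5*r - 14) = r + 2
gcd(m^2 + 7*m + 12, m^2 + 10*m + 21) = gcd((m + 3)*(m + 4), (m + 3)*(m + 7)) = m + 3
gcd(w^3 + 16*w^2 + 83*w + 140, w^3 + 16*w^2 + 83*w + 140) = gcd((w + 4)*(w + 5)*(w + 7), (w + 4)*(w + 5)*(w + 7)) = w^3 + 16*w^2 + 83*w + 140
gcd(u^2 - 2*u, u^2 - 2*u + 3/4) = 1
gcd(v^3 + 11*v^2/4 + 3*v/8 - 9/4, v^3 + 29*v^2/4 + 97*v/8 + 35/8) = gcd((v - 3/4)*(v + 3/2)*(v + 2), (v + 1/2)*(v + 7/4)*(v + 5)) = 1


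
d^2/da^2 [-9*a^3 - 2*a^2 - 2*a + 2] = -54*a - 4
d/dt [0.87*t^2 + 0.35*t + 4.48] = 1.74*t + 0.35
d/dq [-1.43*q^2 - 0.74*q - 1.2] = -2.86*q - 0.74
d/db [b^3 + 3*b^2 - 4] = 3*b*(b + 2)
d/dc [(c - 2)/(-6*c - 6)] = -1/(2*(c + 1)^2)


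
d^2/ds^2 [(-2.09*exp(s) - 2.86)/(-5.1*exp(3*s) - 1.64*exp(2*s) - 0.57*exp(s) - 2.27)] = (217.4436*exp(6*s) + 721.93968*exp(5*s) + 244.450184*exp(4*s) - 269.103758*exp(3*s) - 336.655308*exp(2*s) - 44.363869*exp(s) + 7.069007)*exp(s)/(132.651*exp(9*s) + 127.9692*exp(8*s) + 85.62798*exp(7*s) + 210.143924*exp(6*s) + 123.487866*exp(5*s) + 59.508024*exp(4*s) + 91.756539*exp(3*s) + 27.564837*exp(2*s) + 8.811459*exp(s) + 11.697083)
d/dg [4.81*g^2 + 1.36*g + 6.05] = 9.62*g + 1.36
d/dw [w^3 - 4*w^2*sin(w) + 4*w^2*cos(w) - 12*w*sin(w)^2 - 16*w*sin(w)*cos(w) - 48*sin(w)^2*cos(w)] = -4*sqrt(2)*w^2*sin(w + pi/4) + 3*w^2 - 12*w*sin(2*w) - 16*w*cos(2*w) + 8*sqrt(2)*w*cos(w + pi/4) + 12*sin(w) - 8*sin(2*w) - 36*sin(3*w) + 6*cos(2*w) - 6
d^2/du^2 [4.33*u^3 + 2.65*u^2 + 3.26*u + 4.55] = 25.98*u + 5.3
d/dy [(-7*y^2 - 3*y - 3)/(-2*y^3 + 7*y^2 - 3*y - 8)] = (-14*y^4 - 12*y^3 + 24*y^2 + 154*y + 15)/(4*y^6 - 28*y^5 + 61*y^4 - 10*y^3 - 103*y^2 + 48*y + 64)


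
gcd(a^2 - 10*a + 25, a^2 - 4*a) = 1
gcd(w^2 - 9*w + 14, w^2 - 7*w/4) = 1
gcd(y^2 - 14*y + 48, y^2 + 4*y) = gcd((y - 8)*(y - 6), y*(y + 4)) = 1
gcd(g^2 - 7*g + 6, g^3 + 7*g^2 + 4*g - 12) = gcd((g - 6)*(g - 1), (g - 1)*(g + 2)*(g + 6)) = g - 1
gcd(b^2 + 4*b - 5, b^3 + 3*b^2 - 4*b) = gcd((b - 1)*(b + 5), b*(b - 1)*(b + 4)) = b - 1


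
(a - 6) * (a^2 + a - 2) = a^3 - 5*a^2 - 8*a + 12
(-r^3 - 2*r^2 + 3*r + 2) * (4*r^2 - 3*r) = -4*r^5 - 5*r^4 + 18*r^3 - r^2 - 6*r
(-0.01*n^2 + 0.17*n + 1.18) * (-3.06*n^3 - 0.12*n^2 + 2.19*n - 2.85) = 0.0306*n^5 - 0.519*n^4 - 3.6531*n^3 + 0.2592*n^2 + 2.0997*n - 3.363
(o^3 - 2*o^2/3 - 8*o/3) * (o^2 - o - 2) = o^5 - 5*o^4/3 - 4*o^3 + 4*o^2 + 16*o/3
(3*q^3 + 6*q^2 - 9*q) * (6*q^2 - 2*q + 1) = 18*q^5 + 30*q^4 - 63*q^3 + 24*q^2 - 9*q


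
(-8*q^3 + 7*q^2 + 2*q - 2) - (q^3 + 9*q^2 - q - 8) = -9*q^3 - 2*q^2 + 3*q + 6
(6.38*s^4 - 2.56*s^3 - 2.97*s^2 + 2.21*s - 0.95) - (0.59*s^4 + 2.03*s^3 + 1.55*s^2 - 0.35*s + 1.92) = 5.79*s^4 - 4.59*s^3 - 4.52*s^2 + 2.56*s - 2.87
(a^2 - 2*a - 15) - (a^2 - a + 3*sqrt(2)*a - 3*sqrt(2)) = -3*sqrt(2)*a - a - 15 + 3*sqrt(2)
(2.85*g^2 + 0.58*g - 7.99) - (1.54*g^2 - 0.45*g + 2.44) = 1.31*g^2 + 1.03*g - 10.43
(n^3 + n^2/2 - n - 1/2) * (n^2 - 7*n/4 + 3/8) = n^5 - 5*n^4/4 - 3*n^3/2 + 23*n^2/16 + n/2 - 3/16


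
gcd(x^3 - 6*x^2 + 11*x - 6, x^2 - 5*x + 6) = x^2 - 5*x + 6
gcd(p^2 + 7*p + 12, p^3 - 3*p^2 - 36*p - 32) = p + 4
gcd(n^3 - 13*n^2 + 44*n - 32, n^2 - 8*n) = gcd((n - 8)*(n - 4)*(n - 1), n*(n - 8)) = n - 8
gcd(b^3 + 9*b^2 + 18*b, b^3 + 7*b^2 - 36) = b^2 + 9*b + 18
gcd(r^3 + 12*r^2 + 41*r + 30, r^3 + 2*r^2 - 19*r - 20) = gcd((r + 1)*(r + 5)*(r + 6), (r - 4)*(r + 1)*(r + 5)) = r^2 + 6*r + 5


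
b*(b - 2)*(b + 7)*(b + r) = b^4 + b^3*r + 5*b^3 + 5*b^2*r - 14*b^2 - 14*b*r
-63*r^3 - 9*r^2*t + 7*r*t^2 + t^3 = (-3*r + t)*(3*r + t)*(7*r + t)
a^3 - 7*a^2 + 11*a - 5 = (a - 5)*(a - 1)^2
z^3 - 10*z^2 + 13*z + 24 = (z - 8)*(z - 3)*(z + 1)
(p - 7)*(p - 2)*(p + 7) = p^3 - 2*p^2 - 49*p + 98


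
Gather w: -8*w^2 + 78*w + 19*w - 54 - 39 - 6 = -8*w^2 + 97*w - 99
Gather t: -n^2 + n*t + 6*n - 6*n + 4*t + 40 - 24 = -n^2 + t*(n + 4) + 16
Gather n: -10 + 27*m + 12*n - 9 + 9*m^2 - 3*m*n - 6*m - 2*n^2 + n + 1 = 9*m^2 + 21*m - 2*n^2 + n*(13 - 3*m) - 18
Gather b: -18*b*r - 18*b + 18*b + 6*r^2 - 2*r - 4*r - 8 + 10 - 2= -18*b*r + 6*r^2 - 6*r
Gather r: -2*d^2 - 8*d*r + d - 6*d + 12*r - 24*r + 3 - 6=-2*d^2 - 5*d + r*(-8*d - 12) - 3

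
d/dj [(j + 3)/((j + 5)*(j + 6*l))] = (-(j + 3)*(j + 5) - (j + 3)*(j + 6*l) + (j + 5)*(j + 6*l))/((j + 5)^2*(j + 6*l)^2)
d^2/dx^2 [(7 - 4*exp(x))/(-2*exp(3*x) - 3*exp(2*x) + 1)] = (64*exp(4*x) - 308*exp(3*x) + 126*exp(2*x) - 92*exp(x) + 4)*exp(x)/(8*exp(7*x) + 20*exp(6*x) + 6*exp(5*x) - 17*exp(4*x) - 8*exp(3*x) + 6*exp(2*x) + 2*exp(x) - 1)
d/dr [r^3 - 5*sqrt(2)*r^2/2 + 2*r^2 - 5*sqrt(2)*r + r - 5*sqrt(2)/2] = 3*r^2 - 5*sqrt(2)*r + 4*r - 5*sqrt(2) + 1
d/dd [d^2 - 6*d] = 2*d - 6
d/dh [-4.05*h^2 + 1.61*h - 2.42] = 1.61 - 8.1*h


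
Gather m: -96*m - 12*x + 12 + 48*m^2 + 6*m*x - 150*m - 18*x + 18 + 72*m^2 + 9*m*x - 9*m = 120*m^2 + m*(15*x - 255) - 30*x + 30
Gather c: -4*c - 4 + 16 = 12 - 4*c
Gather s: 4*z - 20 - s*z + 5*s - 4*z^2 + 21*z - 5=s*(5 - z) - 4*z^2 + 25*z - 25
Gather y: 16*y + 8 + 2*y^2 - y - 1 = 2*y^2 + 15*y + 7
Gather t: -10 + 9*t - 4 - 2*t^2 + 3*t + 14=-2*t^2 + 12*t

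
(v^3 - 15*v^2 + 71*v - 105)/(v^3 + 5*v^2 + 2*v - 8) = (v^3 - 15*v^2 + 71*v - 105)/(v^3 + 5*v^2 + 2*v - 8)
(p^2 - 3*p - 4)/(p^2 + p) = (p - 4)/p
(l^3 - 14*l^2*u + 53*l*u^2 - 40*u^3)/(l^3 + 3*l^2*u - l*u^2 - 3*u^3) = (l^2 - 13*l*u + 40*u^2)/(l^2 + 4*l*u + 3*u^2)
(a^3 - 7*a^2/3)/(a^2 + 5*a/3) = a*(3*a - 7)/(3*a + 5)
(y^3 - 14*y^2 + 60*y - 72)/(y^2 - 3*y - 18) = (y^2 - 8*y + 12)/(y + 3)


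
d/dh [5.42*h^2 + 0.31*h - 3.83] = 10.84*h + 0.31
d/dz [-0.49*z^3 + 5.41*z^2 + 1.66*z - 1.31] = -1.47*z^2 + 10.82*z + 1.66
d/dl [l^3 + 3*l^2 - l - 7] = 3*l^2 + 6*l - 1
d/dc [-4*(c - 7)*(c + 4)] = 12 - 8*c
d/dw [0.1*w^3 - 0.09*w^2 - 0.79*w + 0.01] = 0.3*w^2 - 0.18*w - 0.79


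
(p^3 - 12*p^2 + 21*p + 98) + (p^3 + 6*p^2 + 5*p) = 2*p^3 - 6*p^2 + 26*p + 98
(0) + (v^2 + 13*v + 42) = v^2 + 13*v + 42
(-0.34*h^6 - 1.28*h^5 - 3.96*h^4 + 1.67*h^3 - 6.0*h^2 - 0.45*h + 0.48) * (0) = 0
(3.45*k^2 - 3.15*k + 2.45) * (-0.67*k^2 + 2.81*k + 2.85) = -2.3115*k^4 + 11.805*k^3 - 0.660499999999999*k^2 - 2.093*k + 6.9825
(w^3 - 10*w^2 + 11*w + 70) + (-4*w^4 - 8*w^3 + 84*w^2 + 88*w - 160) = -4*w^4 - 7*w^3 + 74*w^2 + 99*w - 90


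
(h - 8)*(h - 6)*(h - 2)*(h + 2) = h^4 - 14*h^3 + 44*h^2 + 56*h - 192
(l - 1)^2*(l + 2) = l^3 - 3*l + 2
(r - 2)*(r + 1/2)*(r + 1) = r^3 - r^2/2 - 5*r/2 - 1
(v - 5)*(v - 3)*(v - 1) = v^3 - 9*v^2 + 23*v - 15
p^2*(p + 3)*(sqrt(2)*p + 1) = sqrt(2)*p^4 + p^3 + 3*sqrt(2)*p^3 + 3*p^2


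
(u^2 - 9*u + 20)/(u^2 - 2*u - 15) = (u - 4)/(u + 3)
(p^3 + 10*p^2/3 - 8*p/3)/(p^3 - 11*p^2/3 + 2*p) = (p + 4)/(p - 3)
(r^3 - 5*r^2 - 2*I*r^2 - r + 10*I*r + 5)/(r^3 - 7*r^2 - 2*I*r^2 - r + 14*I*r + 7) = (r - 5)/(r - 7)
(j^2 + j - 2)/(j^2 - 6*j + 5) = (j + 2)/(j - 5)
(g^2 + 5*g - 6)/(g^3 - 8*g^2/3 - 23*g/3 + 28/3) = 3*(g + 6)/(3*g^2 - 5*g - 28)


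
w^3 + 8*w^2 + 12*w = w*(w + 2)*(w + 6)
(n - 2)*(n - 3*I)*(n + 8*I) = n^3 - 2*n^2 + 5*I*n^2 + 24*n - 10*I*n - 48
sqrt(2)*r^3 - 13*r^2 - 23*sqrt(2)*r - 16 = (r - 8*sqrt(2))*(r + sqrt(2))*(sqrt(2)*r + 1)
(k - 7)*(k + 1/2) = k^2 - 13*k/2 - 7/2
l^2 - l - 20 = (l - 5)*(l + 4)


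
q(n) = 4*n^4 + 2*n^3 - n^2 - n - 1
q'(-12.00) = -26761.00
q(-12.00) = 79355.00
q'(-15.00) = -52621.00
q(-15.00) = 195539.00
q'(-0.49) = -0.46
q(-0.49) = -0.75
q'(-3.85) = -817.43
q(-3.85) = 752.72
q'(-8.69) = -10030.28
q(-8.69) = 21430.43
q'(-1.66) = -54.34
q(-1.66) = 19.13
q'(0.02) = -1.04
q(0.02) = -1.02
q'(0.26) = -0.83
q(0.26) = -1.27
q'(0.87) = 12.34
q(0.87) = 0.98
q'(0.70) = 6.03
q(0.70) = -0.54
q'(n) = 16*n^3 + 6*n^2 - 2*n - 1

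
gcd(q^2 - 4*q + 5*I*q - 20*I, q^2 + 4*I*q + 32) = 1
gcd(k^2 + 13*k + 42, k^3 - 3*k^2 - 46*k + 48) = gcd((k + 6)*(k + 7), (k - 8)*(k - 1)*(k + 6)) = k + 6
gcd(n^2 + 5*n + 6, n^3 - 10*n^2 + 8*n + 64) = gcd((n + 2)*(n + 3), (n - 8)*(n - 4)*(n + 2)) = n + 2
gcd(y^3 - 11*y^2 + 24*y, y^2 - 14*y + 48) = y - 8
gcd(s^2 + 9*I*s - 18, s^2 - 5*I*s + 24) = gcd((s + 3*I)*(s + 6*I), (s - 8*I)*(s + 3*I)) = s + 3*I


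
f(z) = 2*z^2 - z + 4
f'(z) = 4*z - 1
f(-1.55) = 10.36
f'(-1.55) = -7.20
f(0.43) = 3.94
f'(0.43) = 0.72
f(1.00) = 5.00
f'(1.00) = 3.00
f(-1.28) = 8.56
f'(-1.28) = -6.12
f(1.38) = 6.43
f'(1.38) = 4.52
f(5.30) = 54.88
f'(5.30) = 20.20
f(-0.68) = 5.60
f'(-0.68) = -3.72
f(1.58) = 7.41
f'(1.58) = 5.32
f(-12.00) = 304.00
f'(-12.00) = -49.00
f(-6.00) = 82.00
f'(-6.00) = -25.00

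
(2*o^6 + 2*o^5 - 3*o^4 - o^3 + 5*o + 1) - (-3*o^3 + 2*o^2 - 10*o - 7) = 2*o^6 + 2*o^5 - 3*o^4 + 2*o^3 - 2*o^2 + 15*o + 8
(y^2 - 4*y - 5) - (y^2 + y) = -5*y - 5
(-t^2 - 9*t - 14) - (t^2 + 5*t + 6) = -2*t^2 - 14*t - 20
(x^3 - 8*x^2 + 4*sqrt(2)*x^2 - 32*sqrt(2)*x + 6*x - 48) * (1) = x^3 - 8*x^2 + 4*sqrt(2)*x^2 - 32*sqrt(2)*x + 6*x - 48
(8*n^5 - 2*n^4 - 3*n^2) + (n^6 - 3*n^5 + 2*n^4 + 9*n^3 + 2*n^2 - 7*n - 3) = n^6 + 5*n^5 + 9*n^3 - n^2 - 7*n - 3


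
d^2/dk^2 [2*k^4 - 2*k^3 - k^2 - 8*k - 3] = 24*k^2 - 12*k - 2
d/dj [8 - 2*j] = -2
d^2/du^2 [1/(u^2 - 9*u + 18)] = 2*(-u^2 + 9*u + (2*u - 9)^2 - 18)/(u^2 - 9*u + 18)^3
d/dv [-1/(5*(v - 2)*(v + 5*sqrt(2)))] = (2*v - 2 + 5*sqrt(2))/(5*(v - 2)^2*(v + 5*sqrt(2))^2)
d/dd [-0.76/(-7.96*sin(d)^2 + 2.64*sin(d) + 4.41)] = (2.0064 - 12.0992*sin(d))*cos(d)/(-7.96*sin(d)^2 + 2.64*sin(d) + 4.41)^2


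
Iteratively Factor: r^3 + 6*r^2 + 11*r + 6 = (r + 3)*(r^2 + 3*r + 2) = (r + 2)*(r + 3)*(r + 1)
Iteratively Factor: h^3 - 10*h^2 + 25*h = (h)*(h^2 - 10*h + 25) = h*(h - 5)*(h - 5)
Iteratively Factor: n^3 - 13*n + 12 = (n + 4)*(n^2 - 4*n + 3) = (n - 1)*(n + 4)*(n - 3)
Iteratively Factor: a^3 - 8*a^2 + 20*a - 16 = (a - 2)*(a^2 - 6*a + 8) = (a - 4)*(a - 2)*(a - 2)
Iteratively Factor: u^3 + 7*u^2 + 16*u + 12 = (u + 2)*(u^2 + 5*u + 6) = (u + 2)^2*(u + 3)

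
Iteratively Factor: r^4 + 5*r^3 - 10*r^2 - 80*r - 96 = (r + 2)*(r^3 + 3*r^2 - 16*r - 48) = (r + 2)*(r + 3)*(r^2 - 16) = (r - 4)*(r + 2)*(r + 3)*(r + 4)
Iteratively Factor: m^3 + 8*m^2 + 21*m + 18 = (m + 2)*(m^2 + 6*m + 9) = (m + 2)*(m + 3)*(m + 3)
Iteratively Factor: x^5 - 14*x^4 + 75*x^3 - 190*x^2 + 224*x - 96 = (x - 4)*(x^4 - 10*x^3 + 35*x^2 - 50*x + 24) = (x - 4)*(x - 2)*(x^3 - 8*x^2 + 19*x - 12) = (x - 4)*(x - 3)*(x - 2)*(x^2 - 5*x + 4) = (x - 4)^2*(x - 3)*(x - 2)*(x - 1)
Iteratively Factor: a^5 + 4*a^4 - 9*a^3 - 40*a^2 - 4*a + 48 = (a + 2)*(a^4 + 2*a^3 - 13*a^2 - 14*a + 24) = (a + 2)^2*(a^3 - 13*a + 12) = (a - 3)*(a + 2)^2*(a^2 + 3*a - 4) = (a - 3)*(a - 1)*(a + 2)^2*(a + 4)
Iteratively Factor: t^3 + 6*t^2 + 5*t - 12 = (t - 1)*(t^2 + 7*t + 12) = (t - 1)*(t + 4)*(t + 3)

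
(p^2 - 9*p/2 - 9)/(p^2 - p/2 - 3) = (p - 6)/(p - 2)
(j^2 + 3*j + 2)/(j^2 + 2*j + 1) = (j + 2)/(j + 1)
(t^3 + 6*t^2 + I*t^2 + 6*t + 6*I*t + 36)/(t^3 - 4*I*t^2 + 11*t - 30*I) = (t + 6)/(t - 5*I)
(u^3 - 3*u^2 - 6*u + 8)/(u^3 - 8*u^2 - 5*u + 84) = (u^2 + u - 2)/(u^2 - 4*u - 21)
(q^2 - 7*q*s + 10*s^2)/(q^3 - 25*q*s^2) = (q - 2*s)/(q*(q + 5*s))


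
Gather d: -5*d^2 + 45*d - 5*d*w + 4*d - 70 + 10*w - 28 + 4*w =-5*d^2 + d*(49 - 5*w) + 14*w - 98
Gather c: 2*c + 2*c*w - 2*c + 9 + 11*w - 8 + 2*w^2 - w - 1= 2*c*w + 2*w^2 + 10*w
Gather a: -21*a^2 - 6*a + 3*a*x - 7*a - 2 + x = -21*a^2 + a*(3*x - 13) + x - 2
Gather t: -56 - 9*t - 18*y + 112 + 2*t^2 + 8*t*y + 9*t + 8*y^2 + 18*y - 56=2*t^2 + 8*t*y + 8*y^2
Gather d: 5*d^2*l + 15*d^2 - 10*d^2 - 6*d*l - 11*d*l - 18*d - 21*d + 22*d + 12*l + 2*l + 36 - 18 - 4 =d^2*(5*l + 5) + d*(-17*l - 17) + 14*l + 14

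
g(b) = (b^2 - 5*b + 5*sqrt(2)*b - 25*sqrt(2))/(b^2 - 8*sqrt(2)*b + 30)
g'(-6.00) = -0.09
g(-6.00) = -0.09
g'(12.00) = -0.48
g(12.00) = 3.49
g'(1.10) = -0.60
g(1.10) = -1.70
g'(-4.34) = -0.12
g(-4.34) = -0.26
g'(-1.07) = -0.26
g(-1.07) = -0.84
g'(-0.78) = -0.29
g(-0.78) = -0.92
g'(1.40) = -0.70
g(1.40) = -1.89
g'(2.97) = -2.49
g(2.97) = -3.91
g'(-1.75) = -0.22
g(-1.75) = -0.68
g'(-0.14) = -0.36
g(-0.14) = -1.13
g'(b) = (-2*b + 8*sqrt(2))*(b^2 - 5*b + 5*sqrt(2)*b - 25*sqrt(2))/(b^2 - 8*sqrt(2)*b + 30)^2 + (2*b - 5 + 5*sqrt(2))/(b^2 - 8*sqrt(2)*b + 30) = (-13*sqrt(2)*b^2 + 5*b^2 + 60*b + 50*sqrt(2)*b - 550 + 150*sqrt(2))/(b^4 - 16*sqrt(2)*b^3 + 188*b^2 - 480*sqrt(2)*b + 900)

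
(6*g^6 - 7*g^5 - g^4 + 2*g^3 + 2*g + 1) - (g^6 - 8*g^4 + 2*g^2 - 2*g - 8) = 5*g^6 - 7*g^5 + 7*g^4 + 2*g^3 - 2*g^2 + 4*g + 9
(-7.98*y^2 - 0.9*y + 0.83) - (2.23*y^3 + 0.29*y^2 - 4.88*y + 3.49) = -2.23*y^3 - 8.27*y^2 + 3.98*y - 2.66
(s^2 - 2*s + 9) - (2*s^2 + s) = -s^2 - 3*s + 9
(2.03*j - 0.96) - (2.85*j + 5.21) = -0.82*j - 6.17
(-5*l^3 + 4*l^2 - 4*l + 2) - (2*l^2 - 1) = -5*l^3 + 2*l^2 - 4*l + 3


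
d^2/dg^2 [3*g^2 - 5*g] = 6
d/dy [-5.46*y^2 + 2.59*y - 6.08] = 2.59 - 10.92*y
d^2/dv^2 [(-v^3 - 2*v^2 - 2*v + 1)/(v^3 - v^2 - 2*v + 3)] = 2*(-3*v^6 - 12*v^5 + 18*v^4 + 25*v^3 + 33*v^2 - 48*v - 23)/(v^9 - 3*v^8 - 3*v^7 + 20*v^6 - 12*v^5 - 39*v^4 + 55*v^3 + 9*v^2 - 54*v + 27)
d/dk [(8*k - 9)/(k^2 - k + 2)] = (8*k^2 - 8*k - (2*k - 1)*(8*k - 9) + 16)/(k^2 - k + 2)^2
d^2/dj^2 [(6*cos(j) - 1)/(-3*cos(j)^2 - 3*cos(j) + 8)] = 6*(162*(1 - cos(2*j))^2*cos(j) - 30*(1 - cos(2*j))^2 + 93*cos(j) - 58*cos(2*j) + 387*cos(3*j) - 36*cos(5*j) - 234)/(6*cos(j) + 3*cos(2*j) - 13)^3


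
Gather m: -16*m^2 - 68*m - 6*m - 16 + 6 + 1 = -16*m^2 - 74*m - 9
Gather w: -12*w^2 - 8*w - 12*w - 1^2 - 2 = -12*w^2 - 20*w - 3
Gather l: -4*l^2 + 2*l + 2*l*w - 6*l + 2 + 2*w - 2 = -4*l^2 + l*(2*w - 4) + 2*w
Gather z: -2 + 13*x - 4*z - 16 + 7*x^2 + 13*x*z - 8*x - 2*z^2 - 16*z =7*x^2 + 5*x - 2*z^2 + z*(13*x - 20) - 18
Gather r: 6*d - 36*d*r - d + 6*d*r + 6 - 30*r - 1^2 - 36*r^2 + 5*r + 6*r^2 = 5*d - 30*r^2 + r*(-30*d - 25) + 5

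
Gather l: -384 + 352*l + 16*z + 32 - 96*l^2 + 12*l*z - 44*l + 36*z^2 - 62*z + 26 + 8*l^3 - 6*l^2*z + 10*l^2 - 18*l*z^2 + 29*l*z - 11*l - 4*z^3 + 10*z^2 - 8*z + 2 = 8*l^3 + l^2*(-6*z - 86) + l*(-18*z^2 + 41*z + 297) - 4*z^3 + 46*z^2 - 54*z - 324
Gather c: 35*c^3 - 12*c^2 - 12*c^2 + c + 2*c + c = 35*c^3 - 24*c^2 + 4*c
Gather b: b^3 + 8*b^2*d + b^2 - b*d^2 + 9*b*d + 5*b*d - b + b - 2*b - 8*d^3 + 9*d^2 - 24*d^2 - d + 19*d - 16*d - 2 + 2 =b^3 + b^2*(8*d + 1) + b*(-d^2 + 14*d - 2) - 8*d^3 - 15*d^2 + 2*d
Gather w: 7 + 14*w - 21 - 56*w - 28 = -42*w - 42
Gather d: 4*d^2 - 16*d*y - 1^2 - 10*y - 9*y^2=4*d^2 - 16*d*y - 9*y^2 - 10*y - 1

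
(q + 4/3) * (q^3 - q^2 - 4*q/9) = q^4 + q^3/3 - 16*q^2/9 - 16*q/27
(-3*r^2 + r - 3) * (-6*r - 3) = 18*r^3 + 3*r^2 + 15*r + 9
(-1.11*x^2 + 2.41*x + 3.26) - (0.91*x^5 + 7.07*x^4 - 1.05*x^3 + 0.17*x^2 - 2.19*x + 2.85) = -0.91*x^5 - 7.07*x^4 + 1.05*x^3 - 1.28*x^2 + 4.6*x + 0.41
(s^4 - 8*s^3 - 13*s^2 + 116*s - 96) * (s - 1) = s^5 - 9*s^4 - 5*s^3 + 129*s^2 - 212*s + 96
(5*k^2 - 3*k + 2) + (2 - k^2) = 4*k^2 - 3*k + 4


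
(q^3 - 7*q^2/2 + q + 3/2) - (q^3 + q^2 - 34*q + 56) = -9*q^2/2 + 35*q - 109/2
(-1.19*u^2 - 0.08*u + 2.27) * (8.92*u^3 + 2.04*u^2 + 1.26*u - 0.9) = -10.6148*u^5 - 3.1412*u^4 + 18.5858*u^3 + 5.601*u^2 + 2.9322*u - 2.043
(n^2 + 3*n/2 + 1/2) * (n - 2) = n^3 - n^2/2 - 5*n/2 - 1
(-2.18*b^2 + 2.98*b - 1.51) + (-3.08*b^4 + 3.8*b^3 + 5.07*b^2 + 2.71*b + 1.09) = -3.08*b^4 + 3.8*b^3 + 2.89*b^2 + 5.69*b - 0.42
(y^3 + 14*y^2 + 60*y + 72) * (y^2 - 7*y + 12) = y^5 + 7*y^4 - 26*y^3 - 180*y^2 + 216*y + 864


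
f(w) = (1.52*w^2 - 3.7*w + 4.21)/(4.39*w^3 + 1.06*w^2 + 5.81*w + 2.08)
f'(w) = (3.04*w - 3.7)/(4.39*w^3 + 1.06*w^2 + 5.81*w + 2.08) + (-13.17*w^2 - 2.12*w - 5.81)*(1.52*w^2 - 3.7*w + 4.21)/(4.39*w^3 + 1.06*w^2 + 5.81*w + 2.08)^2 = (-6.6728*w^4 + 32.486*w^3 - 42.6925*w^2 - 2.602*w - 32.1561)/(19.2721*w^6 + 9.3068*w^5 + 52.1354*w^4 + 30.5796*w^3 + 38.1657*w^2 + 24.1696*w + 4.3264)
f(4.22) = 0.04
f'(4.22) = -0.00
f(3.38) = 0.04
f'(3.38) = -0.00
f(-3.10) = -0.22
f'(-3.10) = -0.11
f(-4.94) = -0.11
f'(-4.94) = -0.03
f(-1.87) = -0.49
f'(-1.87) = -0.41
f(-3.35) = -0.20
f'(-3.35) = -0.09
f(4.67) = 0.04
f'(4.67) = -0.00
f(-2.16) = -0.39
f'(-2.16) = -0.28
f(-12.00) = -0.04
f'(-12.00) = -0.00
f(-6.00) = -0.09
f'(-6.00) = -0.02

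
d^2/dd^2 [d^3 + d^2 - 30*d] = 6*d + 2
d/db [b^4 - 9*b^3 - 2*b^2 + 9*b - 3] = 4*b^3 - 27*b^2 - 4*b + 9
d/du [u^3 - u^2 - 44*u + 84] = 3*u^2 - 2*u - 44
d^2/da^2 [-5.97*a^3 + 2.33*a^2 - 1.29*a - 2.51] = 4.66 - 35.82*a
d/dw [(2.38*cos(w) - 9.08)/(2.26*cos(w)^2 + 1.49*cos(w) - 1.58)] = (5.3788*cos(w)^2 - 41.0416*cos(w) - 9.7688)*sin(w)/(5.1076*cos(w)^4 + 6.7348*cos(w)^3 - 4.9215*cos(w)^2 - 4.7084*cos(w) + 2.4964)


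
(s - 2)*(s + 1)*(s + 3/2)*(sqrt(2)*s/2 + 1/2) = sqrt(2)*s^4/2 + sqrt(2)*s^3/4 + s^3/2 - 7*sqrt(2)*s^2/4 + s^2/4 - 3*sqrt(2)*s/2 - 7*s/4 - 3/2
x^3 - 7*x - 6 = (x - 3)*(x + 1)*(x + 2)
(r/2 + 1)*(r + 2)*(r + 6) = r^3/2 + 5*r^2 + 14*r + 12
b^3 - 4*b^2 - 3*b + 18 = (b - 3)^2*(b + 2)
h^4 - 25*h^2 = h^2*(h - 5)*(h + 5)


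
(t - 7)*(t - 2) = t^2 - 9*t + 14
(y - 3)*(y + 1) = y^2 - 2*y - 3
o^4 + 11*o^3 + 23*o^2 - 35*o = o*(o - 1)*(o + 5)*(o + 7)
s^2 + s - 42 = (s - 6)*(s + 7)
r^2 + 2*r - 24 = (r - 4)*(r + 6)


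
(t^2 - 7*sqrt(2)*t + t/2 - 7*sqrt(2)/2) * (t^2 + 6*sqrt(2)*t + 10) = t^4 - sqrt(2)*t^3 + t^3/2 - 74*t^2 - sqrt(2)*t^2/2 - 70*sqrt(2)*t - 37*t - 35*sqrt(2)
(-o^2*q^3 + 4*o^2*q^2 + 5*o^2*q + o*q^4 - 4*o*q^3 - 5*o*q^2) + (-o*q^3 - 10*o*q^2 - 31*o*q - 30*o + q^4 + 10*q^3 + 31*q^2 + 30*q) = -o^2*q^3 + 4*o^2*q^2 + 5*o^2*q + o*q^4 - 5*o*q^3 - 15*o*q^2 - 31*o*q - 30*o + q^4 + 10*q^3 + 31*q^2 + 30*q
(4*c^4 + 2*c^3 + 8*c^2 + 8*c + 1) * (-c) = -4*c^5 - 2*c^4 - 8*c^3 - 8*c^2 - c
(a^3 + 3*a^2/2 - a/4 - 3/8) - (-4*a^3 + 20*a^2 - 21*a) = 5*a^3 - 37*a^2/2 + 83*a/4 - 3/8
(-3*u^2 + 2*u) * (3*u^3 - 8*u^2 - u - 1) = -9*u^5 + 30*u^4 - 13*u^3 + u^2 - 2*u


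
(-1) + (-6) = -7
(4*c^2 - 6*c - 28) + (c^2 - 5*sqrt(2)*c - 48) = 5*c^2 - 5*sqrt(2)*c - 6*c - 76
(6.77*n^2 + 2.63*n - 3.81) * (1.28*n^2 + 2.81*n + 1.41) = 8.6656*n^4 + 22.3901*n^3 + 12.0592*n^2 - 6.9978*n - 5.3721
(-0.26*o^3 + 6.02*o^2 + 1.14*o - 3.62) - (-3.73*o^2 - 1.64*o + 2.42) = -0.26*o^3 + 9.75*o^2 + 2.78*o - 6.04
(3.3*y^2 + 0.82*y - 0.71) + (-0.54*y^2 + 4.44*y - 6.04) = 2.76*y^2 + 5.26*y - 6.75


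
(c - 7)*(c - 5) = c^2 - 12*c + 35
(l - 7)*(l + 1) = l^2 - 6*l - 7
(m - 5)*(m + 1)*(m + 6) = m^3 + 2*m^2 - 29*m - 30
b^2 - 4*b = b*(b - 4)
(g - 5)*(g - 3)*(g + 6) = g^3 - 2*g^2 - 33*g + 90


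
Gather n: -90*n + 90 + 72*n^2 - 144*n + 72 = 72*n^2 - 234*n + 162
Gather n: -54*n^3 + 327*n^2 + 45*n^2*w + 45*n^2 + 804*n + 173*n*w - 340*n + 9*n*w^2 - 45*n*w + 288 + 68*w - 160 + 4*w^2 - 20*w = -54*n^3 + n^2*(45*w + 372) + n*(9*w^2 + 128*w + 464) + 4*w^2 + 48*w + 128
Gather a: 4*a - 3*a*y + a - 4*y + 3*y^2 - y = a*(5 - 3*y) + 3*y^2 - 5*y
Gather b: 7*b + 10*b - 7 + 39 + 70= 17*b + 102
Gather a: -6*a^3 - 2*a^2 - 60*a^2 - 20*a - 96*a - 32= -6*a^3 - 62*a^2 - 116*a - 32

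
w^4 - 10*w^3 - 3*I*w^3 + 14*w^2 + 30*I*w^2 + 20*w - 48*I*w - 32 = (w - 8)*(w - 2)*(w - 2*I)*(w - I)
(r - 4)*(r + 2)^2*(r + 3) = r^4 + 3*r^3 - 12*r^2 - 52*r - 48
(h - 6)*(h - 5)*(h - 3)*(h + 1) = h^4 - 13*h^3 + 49*h^2 - 27*h - 90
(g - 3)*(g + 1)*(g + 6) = g^3 + 4*g^2 - 15*g - 18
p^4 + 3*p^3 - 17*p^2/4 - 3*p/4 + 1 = (p - 1)*(p - 1/2)*(p + 1/2)*(p + 4)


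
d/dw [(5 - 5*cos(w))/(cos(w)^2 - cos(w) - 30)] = 5*(sin(w)^2 + 2*cos(w) - 32)*sin(w)/(sin(w)^2 + cos(w) + 29)^2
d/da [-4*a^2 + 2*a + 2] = 2 - 8*a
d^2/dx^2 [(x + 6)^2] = 2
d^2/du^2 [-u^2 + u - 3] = -2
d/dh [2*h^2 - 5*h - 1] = 4*h - 5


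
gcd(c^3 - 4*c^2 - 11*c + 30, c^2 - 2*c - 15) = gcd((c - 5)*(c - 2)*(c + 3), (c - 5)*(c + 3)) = c^2 - 2*c - 15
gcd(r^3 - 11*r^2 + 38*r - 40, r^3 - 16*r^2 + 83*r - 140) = r^2 - 9*r + 20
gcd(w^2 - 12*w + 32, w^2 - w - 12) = w - 4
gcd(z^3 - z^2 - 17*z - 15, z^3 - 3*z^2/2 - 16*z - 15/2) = z^2 - 2*z - 15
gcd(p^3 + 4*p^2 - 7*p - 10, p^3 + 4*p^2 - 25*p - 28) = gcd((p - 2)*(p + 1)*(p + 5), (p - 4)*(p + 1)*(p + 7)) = p + 1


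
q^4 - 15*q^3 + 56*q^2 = q^2*(q - 8)*(q - 7)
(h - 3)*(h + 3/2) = h^2 - 3*h/2 - 9/2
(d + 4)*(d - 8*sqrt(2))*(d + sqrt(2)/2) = d^3 - 15*sqrt(2)*d^2/2 + 4*d^2 - 30*sqrt(2)*d - 8*d - 32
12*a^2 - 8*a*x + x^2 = (-6*a + x)*(-2*a + x)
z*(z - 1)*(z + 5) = z^3 + 4*z^2 - 5*z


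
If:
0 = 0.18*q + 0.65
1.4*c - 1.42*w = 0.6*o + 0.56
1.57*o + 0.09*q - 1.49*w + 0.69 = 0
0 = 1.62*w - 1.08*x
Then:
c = 0.947346072186837*x + 0.300363967242948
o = 0.632696390658174*x - 0.232484076433121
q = -3.61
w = 0.666666666666667*x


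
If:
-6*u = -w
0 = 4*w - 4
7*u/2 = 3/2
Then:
No Solution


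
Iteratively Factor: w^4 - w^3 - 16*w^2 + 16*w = (w - 4)*(w^3 + 3*w^2 - 4*w) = (w - 4)*(w + 4)*(w^2 - w) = w*(w - 4)*(w + 4)*(w - 1)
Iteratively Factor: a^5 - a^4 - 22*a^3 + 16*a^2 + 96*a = (a + 2)*(a^4 - 3*a^3 - 16*a^2 + 48*a) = (a - 3)*(a + 2)*(a^3 - 16*a) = (a - 4)*(a - 3)*(a + 2)*(a^2 + 4*a) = a*(a - 4)*(a - 3)*(a + 2)*(a + 4)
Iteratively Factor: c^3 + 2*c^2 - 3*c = (c + 3)*(c^2 - c) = c*(c + 3)*(c - 1)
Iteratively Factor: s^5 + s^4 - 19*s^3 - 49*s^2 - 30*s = (s + 2)*(s^4 - s^3 - 17*s^2 - 15*s) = (s + 1)*(s + 2)*(s^3 - 2*s^2 - 15*s) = (s + 1)*(s + 2)*(s + 3)*(s^2 - 5*s) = (s - 5)*(s + 1)*(s + 2)*(s + 3)*(s)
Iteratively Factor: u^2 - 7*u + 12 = (u - 4)*(u - 3)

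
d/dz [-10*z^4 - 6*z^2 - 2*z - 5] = -40*z^3 - 12*z - 2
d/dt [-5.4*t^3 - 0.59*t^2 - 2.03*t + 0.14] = -16.2*t^2 - 1.18*t - 2.03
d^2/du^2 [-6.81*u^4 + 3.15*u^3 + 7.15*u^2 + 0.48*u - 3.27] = -81.72*u^2 + 18.9*u + 14.3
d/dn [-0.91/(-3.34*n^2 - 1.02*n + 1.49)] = (-6.0788*n - 0.9282)/(3.34*n^2 + 1.02*n - 1.49)^2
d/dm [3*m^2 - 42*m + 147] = 6*m - 42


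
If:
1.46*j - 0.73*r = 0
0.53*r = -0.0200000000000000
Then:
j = -0.02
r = -0.04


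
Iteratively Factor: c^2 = (c)*(c)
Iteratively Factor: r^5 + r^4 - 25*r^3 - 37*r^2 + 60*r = (r - 5)*(r^4 + 6*r^3 + 5*r^2 - 12*r) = (r - 5)*(r - 1)*(r^3 + 7*r^2 + 12*r) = r*(r - 5)*(r - 1)*(r^2 + 7*r + 12) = r*(r - 5)*(r - 1)*(r + 3)*(r + 4)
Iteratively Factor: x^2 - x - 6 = (x - 3)*(x + 2)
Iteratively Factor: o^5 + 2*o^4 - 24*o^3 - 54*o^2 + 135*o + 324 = (o - 4)*(o^4 + 6*o^3 - 54*o - 81) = (o - 4)*(o + 3)*(o^3 + 3*o^2 - 9*o - 27) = (o - 4)*(o + 3)^2*(o^2 - 9) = (o - 4)*(o - 3)*(o + 3)^2*(o + 3)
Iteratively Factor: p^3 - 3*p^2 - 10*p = (p + 2)*(p^2 - 5*p) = (p - 5)*(p + 2)*(p)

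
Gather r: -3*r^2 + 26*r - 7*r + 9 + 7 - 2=-3*r^2 + 19*r + 14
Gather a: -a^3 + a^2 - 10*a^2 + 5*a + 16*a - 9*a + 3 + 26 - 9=-a^3 - 9*a^2 + 12*a + 20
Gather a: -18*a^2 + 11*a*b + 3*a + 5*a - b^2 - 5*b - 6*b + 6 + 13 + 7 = -18*a^2 + a*(11*b + 8) - b^2 - 11*b + 26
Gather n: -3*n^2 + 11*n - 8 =-3*n^2 + 11*n - 8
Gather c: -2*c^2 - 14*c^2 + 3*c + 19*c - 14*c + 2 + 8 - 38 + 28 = -16*c^2 + 8*c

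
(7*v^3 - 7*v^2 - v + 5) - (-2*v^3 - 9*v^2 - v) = 9*v^3 + 2*v^2 + 5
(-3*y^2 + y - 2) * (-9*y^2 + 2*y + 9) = 27*y^4 - 15*y^3 - 7*y^2 + 5*y - 18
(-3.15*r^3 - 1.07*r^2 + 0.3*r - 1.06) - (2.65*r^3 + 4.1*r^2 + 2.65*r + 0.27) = -5.8*r^3 - 5.17*r^2 - 2.35*r - 1.33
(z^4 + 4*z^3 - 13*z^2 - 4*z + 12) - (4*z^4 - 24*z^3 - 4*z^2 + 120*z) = -3*z^4 + 28*z^3 - 9*z^2 - 124*z + 12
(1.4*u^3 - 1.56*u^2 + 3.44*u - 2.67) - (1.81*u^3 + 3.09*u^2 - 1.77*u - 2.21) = -0.41*u^3 - 4.65*u^2 + 5.21*u - 0.46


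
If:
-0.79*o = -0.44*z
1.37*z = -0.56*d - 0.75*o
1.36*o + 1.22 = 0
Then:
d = 5.14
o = -0.90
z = -1.61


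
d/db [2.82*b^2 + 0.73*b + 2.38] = 5.64*b + 0.73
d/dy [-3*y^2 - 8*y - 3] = -6*y - 8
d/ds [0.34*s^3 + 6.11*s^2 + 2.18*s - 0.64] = 1.02*s^2 + 12.22*s + 2.18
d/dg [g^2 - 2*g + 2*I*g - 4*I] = 2*g - 2 + 2*I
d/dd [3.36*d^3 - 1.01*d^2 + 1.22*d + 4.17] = 10.08*d^2 - 2.02*d + 1.22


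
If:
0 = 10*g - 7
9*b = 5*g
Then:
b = 7/18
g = 7/10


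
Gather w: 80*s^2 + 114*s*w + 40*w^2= 80*s^2 + 114*s*w + 40*w^2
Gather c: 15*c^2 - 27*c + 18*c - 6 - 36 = 15*c^2 - 9*c - 42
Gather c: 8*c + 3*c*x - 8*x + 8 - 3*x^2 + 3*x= c*(3*x + 8) - 3*x^2 - 5*x + 8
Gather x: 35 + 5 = 40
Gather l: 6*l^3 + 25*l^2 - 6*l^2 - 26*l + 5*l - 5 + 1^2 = 6*l^3 + 19*l^2 - 21*l - 4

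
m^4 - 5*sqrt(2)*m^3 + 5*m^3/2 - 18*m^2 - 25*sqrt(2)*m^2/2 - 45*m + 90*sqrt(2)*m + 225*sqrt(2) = (m + 5/2)*(m - 5*sqrt(2))*(m - 3*sqrt(2))*(m + 3*sqrt(2))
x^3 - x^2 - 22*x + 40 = (x - 4)*(x - 2)*(x + 5)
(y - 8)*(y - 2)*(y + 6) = y^3 - 4*y^2 - 44*y + 96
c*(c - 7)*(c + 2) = c^3 - 5*c^2 - 14*c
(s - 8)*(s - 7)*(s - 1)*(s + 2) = s^4 - 14*s^3 + 39*s^2 + 86*s - 112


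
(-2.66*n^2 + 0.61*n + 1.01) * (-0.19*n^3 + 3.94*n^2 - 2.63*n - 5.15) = 0.5054*n^5 - 10.5963*n^4 + 9.2073*n^3 + 16.0741*n^2 - 5.7978*n - 5.2015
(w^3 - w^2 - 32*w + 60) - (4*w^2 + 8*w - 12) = w^3 - 5*w^2 - 40*w + 72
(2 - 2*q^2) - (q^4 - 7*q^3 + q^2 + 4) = -q^4 + 7*q^3 - 3*q^2 - 2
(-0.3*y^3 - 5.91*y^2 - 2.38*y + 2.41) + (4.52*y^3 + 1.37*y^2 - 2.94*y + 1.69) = 4.22*y^3 - 4.54*y^2 - 5.32*y + 4.1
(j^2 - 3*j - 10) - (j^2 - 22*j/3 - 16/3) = 13*j/3 - 14/3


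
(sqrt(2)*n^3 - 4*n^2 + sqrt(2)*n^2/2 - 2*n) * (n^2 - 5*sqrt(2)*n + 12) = sqrt(2)*n^5 - 14*n^4 + sqrt(2)*n^4/2 - 7*n^3 + 32*sqrt(2)*n^3 - 48*n^2 + 16*sqrt(2)*n^2 - 24*n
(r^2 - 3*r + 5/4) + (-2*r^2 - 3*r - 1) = -r^2 - 6*r + 1/4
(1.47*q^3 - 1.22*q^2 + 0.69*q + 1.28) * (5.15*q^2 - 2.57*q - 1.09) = 7.5705*q^5 - 10.0609*q^4 + 5.0866*q^3 + 6.1485*q^2 - 4.0417*q - 1.3952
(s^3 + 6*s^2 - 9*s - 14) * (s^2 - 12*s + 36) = s^5 - 6*s^4 - 45*s^3 + 310*s^2 - 156*s - 504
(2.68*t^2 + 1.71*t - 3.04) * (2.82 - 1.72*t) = -4.6096*t^3 + 4.6164*t^2 + 10.051*t - 8.5728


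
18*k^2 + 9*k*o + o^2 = (3*k + o)*(6*k + o)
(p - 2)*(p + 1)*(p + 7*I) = p^3 - p^2 + 7*I*p^2 - 2*p - 7*I*p - 14*I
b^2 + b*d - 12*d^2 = (b - 3*d)*(b + 4*d)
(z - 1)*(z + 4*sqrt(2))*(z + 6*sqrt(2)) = z^3 - z^2 + 10*sqrt(2)*z^2 - 10*sqrt(2)*z + 48*z - 48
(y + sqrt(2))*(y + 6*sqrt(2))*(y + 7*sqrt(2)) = y^3 + 14*sqrt(2)*y^2 + 110*y + 84*sqrt(2)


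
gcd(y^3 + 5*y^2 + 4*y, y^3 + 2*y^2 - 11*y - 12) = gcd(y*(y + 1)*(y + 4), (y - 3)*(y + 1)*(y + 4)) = y^2 + 5*y + 4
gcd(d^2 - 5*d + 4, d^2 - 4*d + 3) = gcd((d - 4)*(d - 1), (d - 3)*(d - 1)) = d - 1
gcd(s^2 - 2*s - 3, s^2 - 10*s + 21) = s - 3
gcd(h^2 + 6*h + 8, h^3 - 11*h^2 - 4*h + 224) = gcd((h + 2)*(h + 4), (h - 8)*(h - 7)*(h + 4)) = h + 4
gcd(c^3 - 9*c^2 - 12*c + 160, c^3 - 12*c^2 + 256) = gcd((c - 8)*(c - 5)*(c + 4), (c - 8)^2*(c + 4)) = c^2 - 4*c - 32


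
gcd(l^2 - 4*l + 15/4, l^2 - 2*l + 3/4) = l - 3/2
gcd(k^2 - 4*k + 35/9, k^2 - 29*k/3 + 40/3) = k - 5/3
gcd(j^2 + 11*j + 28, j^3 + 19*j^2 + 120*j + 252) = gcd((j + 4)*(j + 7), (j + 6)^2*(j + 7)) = j + 7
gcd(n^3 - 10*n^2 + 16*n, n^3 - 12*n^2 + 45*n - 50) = n - 2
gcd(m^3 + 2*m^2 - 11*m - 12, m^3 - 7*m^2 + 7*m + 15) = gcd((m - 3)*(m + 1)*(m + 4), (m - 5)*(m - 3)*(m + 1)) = m^2 - 2*m - 3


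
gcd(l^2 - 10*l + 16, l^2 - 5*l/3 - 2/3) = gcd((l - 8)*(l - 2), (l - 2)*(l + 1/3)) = l - 2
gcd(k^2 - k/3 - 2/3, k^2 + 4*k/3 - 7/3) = k - 1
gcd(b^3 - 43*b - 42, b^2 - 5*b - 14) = b - 7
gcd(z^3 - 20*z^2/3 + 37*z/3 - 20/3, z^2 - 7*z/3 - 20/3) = z - 4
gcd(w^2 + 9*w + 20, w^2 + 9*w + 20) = w^2 + 9*w + 20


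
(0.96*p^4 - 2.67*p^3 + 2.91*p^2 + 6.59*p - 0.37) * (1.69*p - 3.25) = 1.6224*p^5 - 7.6323*p^4 + 13.5954*p^3 + 1.6796*p^2 - 22.0428*p + 1.2025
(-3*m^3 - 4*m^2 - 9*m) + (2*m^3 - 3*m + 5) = -m^3 - 4*m^2 - 12*m + 5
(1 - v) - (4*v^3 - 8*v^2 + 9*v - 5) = -4*v^3 + 8*v^2 - 10*v + 6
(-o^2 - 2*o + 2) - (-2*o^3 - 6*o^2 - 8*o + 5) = 2*o^3 + 5*o^2 + 6*o - 3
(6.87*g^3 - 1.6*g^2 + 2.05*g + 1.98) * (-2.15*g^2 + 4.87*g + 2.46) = -14.7705*g^5 + 36.8969*g^4 + 4.7007*g^3 + 1.7905*g^2 + 14.6856*g + 4.8708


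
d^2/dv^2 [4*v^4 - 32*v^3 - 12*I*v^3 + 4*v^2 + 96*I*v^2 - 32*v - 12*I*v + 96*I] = 48*v^2 + v*(-192 - 72*I) + 8 + 192*I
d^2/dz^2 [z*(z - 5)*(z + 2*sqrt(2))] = 6*z - 10 + 4*sqrt(2)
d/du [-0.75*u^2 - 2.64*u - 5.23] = -1.5*u - 2.64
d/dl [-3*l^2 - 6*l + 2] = -6*l - 6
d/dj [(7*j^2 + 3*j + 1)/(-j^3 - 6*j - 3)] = (-(14*j + 3)*(j^3 + 6*j + 3) + 3*(j^2 + 2)*(7*j^2 + 3*j + 1))/(j^3 + 6*j + 3)^2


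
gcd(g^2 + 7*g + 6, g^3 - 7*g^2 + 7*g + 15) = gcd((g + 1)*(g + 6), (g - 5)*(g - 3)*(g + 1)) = g + 1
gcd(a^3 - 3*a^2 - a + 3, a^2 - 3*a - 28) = 1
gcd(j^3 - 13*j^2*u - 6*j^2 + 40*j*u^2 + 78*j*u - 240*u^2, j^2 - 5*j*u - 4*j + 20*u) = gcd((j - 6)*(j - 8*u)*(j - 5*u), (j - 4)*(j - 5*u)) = -j + 5*u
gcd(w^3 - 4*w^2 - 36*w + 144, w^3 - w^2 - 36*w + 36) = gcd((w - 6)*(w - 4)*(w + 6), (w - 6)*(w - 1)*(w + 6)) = w^2 - 36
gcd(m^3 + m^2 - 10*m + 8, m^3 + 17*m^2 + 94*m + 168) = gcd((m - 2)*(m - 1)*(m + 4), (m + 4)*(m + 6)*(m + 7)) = m + 4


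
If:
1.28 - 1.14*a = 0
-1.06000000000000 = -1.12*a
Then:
No Solution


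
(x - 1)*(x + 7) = x^2 + 6*x - 7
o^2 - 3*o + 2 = (o - 2)*(o - 1)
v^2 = v^2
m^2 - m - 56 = (m - 8)*(m + 7)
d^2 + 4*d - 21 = (d - 3)*(d + 7)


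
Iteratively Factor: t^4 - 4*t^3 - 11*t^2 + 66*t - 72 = (t - 2)*(t^3 - 2*t^2 - 15*t + 36) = (t - 3)*(t - 2)*(t^2 + t - 12) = (t - 3)^2*(t - 2)*(t + 4)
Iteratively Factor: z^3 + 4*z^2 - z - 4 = (z + 1)*(z^2 + 3*z - 4) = (z + 1)*(z + 4)*(z - 1)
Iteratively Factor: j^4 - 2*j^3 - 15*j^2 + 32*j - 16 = (j - 4)*(j^3 + 2*j^2 - 7*j + 4) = (j - 4)*(j + 4)*(j^2 - 2*j + 1) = (j - 4)*(j - 1)*(j + 4)*(j - 1)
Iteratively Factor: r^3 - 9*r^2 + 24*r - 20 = (r - 2)*(r^2 - 7*r + 10) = (r - 2)^2*(r - 5)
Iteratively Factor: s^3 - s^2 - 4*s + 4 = (s + 2)*(s^2 - 3*s + 2) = (s - 2)*(s + 2)*(s - 1)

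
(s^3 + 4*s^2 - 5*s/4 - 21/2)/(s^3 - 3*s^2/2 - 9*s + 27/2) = (s^2 + 11*s/2 + 7)/(s^2 - 9)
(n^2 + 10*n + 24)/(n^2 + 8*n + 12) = (n + 4)/(n + 2)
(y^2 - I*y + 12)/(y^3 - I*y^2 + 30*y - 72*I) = (y + 3*I)/(y^2 + 3*I*y + 18)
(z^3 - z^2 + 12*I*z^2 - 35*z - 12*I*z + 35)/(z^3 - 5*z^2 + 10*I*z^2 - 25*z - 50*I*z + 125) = (z^2 + z*(-1 + 7*I) - 7*I)/(z^2 + 5*z*(-1 + I) - 25*I)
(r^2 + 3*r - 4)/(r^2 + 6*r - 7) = (r + 4)/(r + 7)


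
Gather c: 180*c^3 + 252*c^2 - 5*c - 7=180*c^3 + 252*c^2 - 5*c - 7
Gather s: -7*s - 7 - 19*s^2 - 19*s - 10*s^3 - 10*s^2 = -10*s^3 - 29*s^2 - 26*s - 7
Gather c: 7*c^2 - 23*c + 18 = 7*c^2 - 23*c + 18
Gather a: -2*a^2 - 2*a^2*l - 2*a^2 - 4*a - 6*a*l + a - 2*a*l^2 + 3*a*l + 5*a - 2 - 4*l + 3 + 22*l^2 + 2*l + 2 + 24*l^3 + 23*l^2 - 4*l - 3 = a^2*(-2*l - 4) + a*(-2*l^2 - 3*l + 2) + 24*l^3 + 45*l^2 - 6*l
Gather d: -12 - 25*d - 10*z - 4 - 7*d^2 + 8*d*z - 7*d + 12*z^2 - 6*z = -7*d^2 + d*(8*z - 32) + 12*z^2 - 16*z - 16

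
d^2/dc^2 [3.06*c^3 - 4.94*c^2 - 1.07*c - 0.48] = 18.36*c - 9.88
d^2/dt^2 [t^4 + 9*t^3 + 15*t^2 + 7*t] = 12*t^2 + 54*t + 30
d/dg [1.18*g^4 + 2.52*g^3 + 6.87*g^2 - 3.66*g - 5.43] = 4.72*g^3 + 7.56*g^2 + 13.74*g - 3.66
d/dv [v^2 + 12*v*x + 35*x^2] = 2*v + 12*x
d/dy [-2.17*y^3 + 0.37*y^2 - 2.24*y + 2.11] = -6.51*y^2 + 0.74*y - 2.24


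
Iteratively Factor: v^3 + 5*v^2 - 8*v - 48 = (v - 3)*(v^2 + 8*v + 16) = (v - 3)*(v + 4)*(v + 4)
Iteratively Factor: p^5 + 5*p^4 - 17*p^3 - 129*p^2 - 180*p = (p + 4)*(p^4 + p^3 - 21*p^2 - 45*p) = p*(p + 4)*(p^3 + p^2 - 21*p - 45) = p*(p + 3)*(p + 4)*(p^2 - 2*p - 15) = p*(p - 5)*(p + 3)*(p + 4)*(p + 3)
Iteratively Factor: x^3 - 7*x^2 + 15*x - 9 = (x - 3)*(x^2 - 4*x + 3) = (x - 3)^2*(x - 1)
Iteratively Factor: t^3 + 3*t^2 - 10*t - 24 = (t + 4)*(t^2 - t - 6) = (t - 3)*(t + 4)*(t + 2)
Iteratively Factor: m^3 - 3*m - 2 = (m + 1)*(m^2 - m - 2) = (m + 1)^2*(m - 2)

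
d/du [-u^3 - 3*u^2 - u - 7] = -3*u^2 - 6*u - 1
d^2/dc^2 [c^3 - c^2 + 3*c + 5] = 6*c - 2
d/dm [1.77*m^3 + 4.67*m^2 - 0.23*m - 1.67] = 5.31*m^2 + 9.34*m - 0.23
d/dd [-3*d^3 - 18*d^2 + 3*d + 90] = -9*d^2 - 36*d + 3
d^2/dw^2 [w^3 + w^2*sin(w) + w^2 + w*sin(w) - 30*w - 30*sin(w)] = -w^2*sin(w) - w*sin(w) + 4*w*cos(w) + 6*w + 32*sin(w) + 2*cos(w) + 2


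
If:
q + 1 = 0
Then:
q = -1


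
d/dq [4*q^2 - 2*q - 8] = 8*q - 2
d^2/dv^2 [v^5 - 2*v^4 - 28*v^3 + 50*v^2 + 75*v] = 20*v^3 - 24*v^2 - 168*v + 100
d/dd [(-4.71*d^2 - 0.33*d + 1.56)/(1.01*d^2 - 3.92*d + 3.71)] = (18.7965*d^2 - 38.0994*d + 4.8909)/(1.0201*d^4 - 7.9184*d^3 + 22.8606*d^2 - 29.0864*d + 13.7641)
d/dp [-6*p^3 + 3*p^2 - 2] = 6*p*(1 - 3*p)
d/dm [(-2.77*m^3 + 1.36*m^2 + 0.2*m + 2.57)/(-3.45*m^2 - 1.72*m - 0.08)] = (9.5565*m^4 + 9.5288*m^3 - 0.9844*m^2 + 17.5154*m + 4.4044)/(11.9025*m^4 + 11.868*m^3 + 3.5104*m^2 + 0.2752*m + 0.0064)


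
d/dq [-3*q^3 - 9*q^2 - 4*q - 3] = -9*q^2 - 18*q - 4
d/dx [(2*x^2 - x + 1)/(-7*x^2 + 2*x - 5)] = 3*(-x^2 - 2*x + 1)/(49*x^4 - 28*x^3 + 74*x^2 - 20*x + 25)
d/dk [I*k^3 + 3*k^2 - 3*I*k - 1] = 3*I*k^2 + 6*k - 3*I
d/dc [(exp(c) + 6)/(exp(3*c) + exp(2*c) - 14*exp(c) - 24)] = (-(exp(c) + 6)*(3*exp(2*c) + 2*exp(c) - 14) + exp(3*c) + exp(2*c) - 14*exp(c) - 24)*exp(c)/(exp(3*c) + exp(2*c) - 14*exp(c) - 24)^2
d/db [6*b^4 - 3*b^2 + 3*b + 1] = 24*b^3 - 6*b + 3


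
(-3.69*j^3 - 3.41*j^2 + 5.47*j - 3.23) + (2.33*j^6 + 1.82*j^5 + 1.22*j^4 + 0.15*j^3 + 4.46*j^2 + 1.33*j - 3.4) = 2.33*j^6 + 1.82*j^5 + 1.22*j^4 - 3.54*j^3 + 1.05*j^2 + 6.8*j - 6.63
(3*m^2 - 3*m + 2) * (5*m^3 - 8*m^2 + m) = 15*m^5 - 39*m^4 + 37*m^3 - 19*m^2 + 2*m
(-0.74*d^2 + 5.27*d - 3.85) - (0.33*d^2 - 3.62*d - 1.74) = -1.07*d^2 + 8.89*d - 2.11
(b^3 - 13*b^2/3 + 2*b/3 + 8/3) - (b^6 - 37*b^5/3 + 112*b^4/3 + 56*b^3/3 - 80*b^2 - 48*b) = -b^6 + 37*b^5/3 - 112*b^4/3 - 53*b^3/3 + 227*b^2/3 + 146*b/3 + 8/3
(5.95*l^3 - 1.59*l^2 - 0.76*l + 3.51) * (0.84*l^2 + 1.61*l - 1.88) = 4.998*l^5 + 8.2439*l^4 - 14.3843*l^3 + 4.714*l^2 + 7.0799*l - 6.5988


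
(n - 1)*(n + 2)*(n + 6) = n^3 + 7*n^2 + 4*n - 12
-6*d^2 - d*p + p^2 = (-3*d + p)*(2*d + p)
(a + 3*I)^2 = a^2 + 6*I*a - 9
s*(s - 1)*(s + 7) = s^3 + 6*s^2 - 7*s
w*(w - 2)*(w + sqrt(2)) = w^3 - 2*w^2 + sqrt(2)*w^2 - 2*sqrt(2)*w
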